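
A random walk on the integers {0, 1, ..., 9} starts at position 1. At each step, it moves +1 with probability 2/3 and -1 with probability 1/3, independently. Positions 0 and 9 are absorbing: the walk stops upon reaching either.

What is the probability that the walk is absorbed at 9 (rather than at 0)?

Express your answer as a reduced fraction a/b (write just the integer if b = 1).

Answer: 256/511

Derivation:
Biased walk: p = 2/3, q = 1/3, r = q/p = 1/2
Gambler's ruin: P(hit 9 before 0 | start at 1) = (1 - r^a)/(1 - r^N)
r^1 = 1/2; r^9 = 1/512
P = (1 - 1/2) / (1 - 1/512) = 1/2 / 511/512 = 256/511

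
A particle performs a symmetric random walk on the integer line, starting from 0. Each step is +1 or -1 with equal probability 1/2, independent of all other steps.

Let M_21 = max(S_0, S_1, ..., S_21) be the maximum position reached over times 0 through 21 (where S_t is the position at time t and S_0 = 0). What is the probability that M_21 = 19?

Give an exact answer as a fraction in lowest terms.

Answer: 21/2097152

Derivation:
Let M_21 = max(S_0,...,S_21). Use the reflection principle: for j ≥ 1, #{paths with M_21 ≥ j} = #{S_21 ≥ j} + #{S_21 ≥ j+1}.
By reflection, #{M_21 ≥ 19} = #{S_21 ≥ 19} + #{S_21 ≥ 20} = 22 + 1 = 23.
#{M_21 ≥ 20} = #{S_21 ≥ 20} + #{S_21 ≥ 21} = 1 + 1 = 2.
#{M_21 = 19} = 23 - 2 = 21.
P(M_21 = 19) = 21/2097152 = 21/2097152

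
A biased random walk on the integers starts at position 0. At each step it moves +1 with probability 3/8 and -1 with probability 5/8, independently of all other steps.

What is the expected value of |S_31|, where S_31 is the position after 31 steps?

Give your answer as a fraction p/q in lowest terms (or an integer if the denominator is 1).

Answer: 630737934910892311914096079/77371252455336267181195264

Derivation:
S_31 takes values m ≡ 1 (mod 2) with |m| ≤ 31; P(S_31=m) = C(31,(31+m)/2) · (3/8)^((31+m)/2) · (5/8)^((31-m)/2).
Distribution: P(S=-31)=4656612873077392578125/9903520314283042199192993792, P(S=-29)=86612999439239501953125/9903520314283042199192993792, P(S=-27)=779516994953155517578125/9903520314283042199192993792, P(S=-25)=4521198570728302001953125/9903520314283042199192993792, P(S=-23)=18989033997058868408203125/9903520314283042199192993792, P(S=-21)=61524470150470733642578125/9903520314283042199192993792, P(S=-19)=159963622391223907470703125/9903520314283042199192993792, P(S=-17)=342779190838336944580078125/9903520314283042199192993792, P(S=-15)=617002543509006500244140625/9903520314283042199192993792, P(S=-13)=946070566713809967041015625/9903520314283042199192993792, P(S=-11)=1248813148062229156494140625/9903520314283042199192993792, P(S=-9)=1430458696871280670166015625/9903520314283042199192993792, P(S=-7)=1430458696871280670166015625/9903520314283042199192993792, P(S=-5)=1254402241871738433837890625/9903520314283042199192993792, P(S=-3)=967681729443912506103515625/9903520314283042199192993792, P(S=-1)=658023576021860504150390625/9903520314283042199192993792, P(S=1)=394814145613116302490234375/9903520314283042199192993792, P(S=3)=209019253559885101318359375/9903520314283042199192993792, P(S=5)=97542318327946380615234375/9903520314283042199192993792, P(S=7)=40043688576735882568359375/9903520314283042199192993792, P(S=9)=14415727887624917724609375/9903520314283042199192993792, P(S=11)=4530657336110688427734375/9903520314283042199192993792, P(S=13)=1235633818939278662109375/9903520314283042199192993792, P(S=15)=290105331403134990234375/9903520314283042199192993792, P(S=17)=58021066280626998046875/9903520314283042199192993792, P(S=19)=9747539135145335671875/9903520314283042199192993792, P(S=21)=1349659264866277246875/9903520314283042199192993792, P(S=23)=149962140540697471875/9903520314283042199192993792, P(S=25)=12853897760631211875/9903520314283042199192993792, P(S=27)=797828136866764875/9903520314283042199192993792, P(S=29)=31913125474670595/9903520314283042199192993792, P(S=31)=617673396283947/9903520314283042199192993792
E[|S_31|] = Σ_m |m|·P(S_31=m) = 630737934910892311914096079/77371252455336267181195264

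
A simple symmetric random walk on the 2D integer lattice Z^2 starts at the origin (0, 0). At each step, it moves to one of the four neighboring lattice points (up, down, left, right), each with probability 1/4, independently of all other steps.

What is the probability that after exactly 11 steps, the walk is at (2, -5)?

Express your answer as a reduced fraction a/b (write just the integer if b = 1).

Answer: 9075/2097152

Derivation:
Let h be the number of horizontal steps (so 11-h are vertical). To end at (2,-5) need (h+2)/2 right-steps and ((11-h)-5)/2 up-steps.
Sum over h with 2 ≤ h ≤ 6, h ≡ 0 (mod 2), 11-h ≡ 1 (mod 2):
h=2: C(11,2)·C(2,2)·C(9,2) = 55·1·36 = 1980
h=4: C(11,4)·C(4,3)·C(7,1) = 330·4·7 = 9240
h=6: C(11,6)·C(6,4)·C(5,0) = 462·15·1 = 6930
Total favorable: 18150
Total paths: 4^11 = 4194304
P = 18150/4194304 = 9075/2097152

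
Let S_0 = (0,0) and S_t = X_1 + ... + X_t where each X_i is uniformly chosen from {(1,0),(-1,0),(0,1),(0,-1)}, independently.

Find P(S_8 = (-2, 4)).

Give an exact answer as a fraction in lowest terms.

Let h be the number of horizontal steps (so 8-h are vertical). To end at (-2,4) need (h-2)/2 right-steps and ((8-h)+4)/2 up-steps.
Sum over h with 2 ≤ h ≤ 4, h ≡ 0 (mod 2), 8-h ≡ 0 (mod 2):
h=2: C(8,2)·C(2,0)·C(6,5) = 28·1·6 = 168
h=4: C(8,4)·C(4,1)·C(4,4) = 70·4·1 = 280
Total favorable: 448
Total paths: 4^8 = 65536
P = 448/65536 = 7/1024

Answer: 7/1024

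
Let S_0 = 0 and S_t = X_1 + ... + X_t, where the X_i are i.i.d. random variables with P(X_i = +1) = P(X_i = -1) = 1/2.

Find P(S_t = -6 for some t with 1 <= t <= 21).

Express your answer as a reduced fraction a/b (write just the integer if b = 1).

Count via complement. Let g(t,s) = #length-t paths at position s with S_1..S_t all ≠ -6.
g(t,s) = g(t-1,s-1) + g(t-1,s+1) for s ≠ -6; g(t,-6) = 0.
t=0: g(0,0)=1
t=1: g(1,-1)=1 g(1,1)=1
t=2: g(2,-2)=1 g(2,0)=2 g(2,2)=1
t=3: g(3,-3)=1 g(3,-1)=3 g(3,1)=3 g(3,3)=1
t=4: g(4,-4)=1 g(4,-2)=4 g(4,0)=6 g(4,2)=4 g(4,4)=1
t=5: g(5,-5)=1 g(5,-3)=5 g(5,-1)=10 g(5,1)=10 g(5,3)=5 g(5,5)=1
t=6: g(6,-4)=6 g(6,-2)=15 g(6,0)=20 g(6,2)=15 g(6,4)=6 g(6,6)=1
t=7: g(7,-5)=6 g(7,-3)=21 g(7,-1)=35 g(7,1)=35 g(7,3)=21 g(7,5)=7 g(7,7)=1
t=8: g(8,-4)=27 g(8,-2)=56 g(8,0)=70 g(8,2)=56 g(8,4)=28 g(8,6)=8 g(8,8)=1
t=9: g(9,-5)=27 g(9,-3)=83 g(9,-1)=126 g(9,1)=126 g(9,3)=84 g(9,5)=36 g(9,7)=9 g(9,9)=1
t=10: g(10,-4)=110 g(10,-2)=209 g(10,0)=252 g(10,2)=210 g(10,4)=120 g(10,6)=45 g(10,8)=10 g(10,10)=1
t=11: g(11,-5)=110 g(11,-3)=319 g(11,-1)=461 g(11,1)=462 g(11,3)=330 g(11,5)=165 g(11,7)=55 g(11,9)=11 g(11,11)=1
t=12: g(12,-4)=429 g(12,-2)=780 g(12,0)=923 g(12,2)=792 g(12,4)=495 g(12,6)=220 g(12,8)=66 g(12,10)=12 g(12,12)=1
t=13: g(13,-5)=429 g(13,-3)=1209 g(13,-1)=1703 g(13,1)=1715 g(13,3)=1287 g(13,5)=715 g(13,7)=286 g(13,9)=78 g(13,11)=13 g(13,13)=1
t=14: g(14,-4)=1638 g(14,-2)=2912 g(14,0)=3418 g(14,2)=3002 g(14,4)=2002 g(14,6)=1001 g(14,8)=364 g(14,10)=91 g(14,12)=14 g(14,14)=1
t=15: g(15,-5)=1638 g(15,-3)=4550 g(15,-1)=6330 g(15,1)=6420 g(15,3)=5004 g(15,5)=3003 g(15,7)=1365 g(15,9)=455 g(15,11)=105 g(15,13)=15 g(15,15)=1
t=16: g(16,-4)=6188 g(16,-2)=10880 g(16,0)=12750 g(16,2)=11424 g(16,4)=8007 g(16,6)=4368 g(16,8)=1820 g(16,10)=560 g(16,12)=120 g(16,14)=16 g(16,16)=1
t=17: g(17,-5)=6188 g(17,-3)=17068 g(17,-1)=23630 g(17,1)=24174 g(17,3)=19431 g(17,5)=12375 g(17,7)=6188 g(17,9)=2380 g(17,11)=680 g(17,13)=136 g(17,15)=17 g(17,17)=1
t=18: g(18,-4)=23256 g(18,-2)=40698 g(18,0)=47804 g(18,2)=43605 g(18,4)=31806 g(18,6)=18563 g(18,8)=8568 g(18,10)=3060 g(18,12)=816 g(18,14)=153 g(18,16)=18 g(18,18)=1
t=19: g(19,-5)=23256 g(19,-3)=63954 g(19,-1)=88502 g(19,1)=91409 g(19,3)=75411 g(19,5)=50369 g(19,7)=27131 g(19,9)=11628 g(19,11)=3876 g(19,13)=969 g(19,15)=171 g(19,17)=19 g(19,19)=1
t=20: g(20,-4)=87210 g(20,-2)=152456 g(20,0)=179911 g(20,2)=166820 g(20,4)=125780 g(20,6)=77500 g(20,8)=38759 g(20,10)=15504 g(20,12)=4845 g(20,14)=1140 g(20,16)=190 g(20,18)=20 g(20,20)=1
t=21: g(21,-5)=87210 g(21,-3)=239666 g(21,-1)=332367 g(21,1)=346731 g(21,3)=292600 g(21,5)=203280 g(21,7)=116259 g(21,9)=54263 g(21,11)=20349 g(21,13)=5985 g(21,15)=1330 g(21,17)=210 g(21,19)=21 g(21,21)=1
Paths never hitting -6: Σ_s g(21,s) = 1700272
Paths hitting -6: 2^21 - 1700272 = 396880
P = 396880/2097152 = 24805/131072

Answer: 24805/131072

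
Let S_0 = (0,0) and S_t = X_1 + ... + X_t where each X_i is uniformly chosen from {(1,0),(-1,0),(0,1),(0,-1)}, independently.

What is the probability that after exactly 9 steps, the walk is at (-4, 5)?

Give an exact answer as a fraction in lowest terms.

Let h be the number of horizontal steps (so 9-h are vertical). To end at (-4,5) need (h-4)/2 right-steps and ((9-h)+5)/2 up-steps.
Sum over h with 4 ≤ h ≤ 4, h ≡ 0 (mod 2), 9-h ≡ 1 (mod 2):
h=4: C(9,4)·C(4,0)·C(5,5) = 126·1·1 = 126
Total favorable: 126
Total paths: 4^9 = 262144
P = 126/262144 = 63/131072

Answer: 63/131072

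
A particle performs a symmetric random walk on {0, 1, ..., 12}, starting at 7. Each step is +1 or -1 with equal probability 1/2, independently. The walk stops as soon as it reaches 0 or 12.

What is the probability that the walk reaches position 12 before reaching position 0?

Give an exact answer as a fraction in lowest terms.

Answer: 7/12

Derivation:
Symmetric walk (p = 1/2): the harmonic-function argument gives P(hit 12 before 0 | start at 7) = a/N.
P = 7/12 = 7/12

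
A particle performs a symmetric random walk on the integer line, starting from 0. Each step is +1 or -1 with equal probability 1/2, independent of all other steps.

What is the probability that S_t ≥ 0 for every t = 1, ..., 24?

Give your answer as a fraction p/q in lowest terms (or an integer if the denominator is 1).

Let f(t,s) = #length-t paths at position s with S_1..S_t all ≥ 0.
f(t,s) = f(t-1,s-1) + f(t-1,s+1) for s ≥ 0; f(t,s) = 0 for s < 0.
t=0: f(0,0)=1
t=1: f(1,1)=1
t=2: f(2,0)=1 f(2,2)=1
t=3: f(3,1)=2 f(3,3)=1
t=4: f(4,0)=2 f(4,2)=3 f(4,4)=1
t=5: f(5,1)=5 f(5,3)=4 f(5,5)=1
t=6: f(6,0)=5 f(6,2)=9 f(6,4)=5 f(6,6)=1
t=7: f(7,1)=14 f(7,3)=14 f(7,5)=6 f(7,7)=1
t=8: f(8,0)=14 f(8,2)=28 f(8,4)=20 f(8,6)=7 f(8,8)=1
t=9: f(9,1)=42 f(9,3)=48 f(9,5)=27 f(9,7)=8 f(9,9)=1
t=10: f(10,0)=42 f(10,2)=90 f(10,4)=75 f(10,6)=35 f(10,8)=9 f(10,10)=1
t=11: f(11,1)=132 f(11,3)=165 f(11,5)=110 f(11,7)=44 f(11,9)=10 f(11,11)=1
t=12: f(12,0)=132 f(12,2)=297 f(12,4)=275 f(12,6)=154 f(12,8)=54 f(12,10)=11 f(12,12)=1
t=13: f(13,1)=429 f(13,3)=572 f(13,5)=429 f(13,7)=208 f(13,9)=65 f(13,11)=12 f(13,13)=1
t=14: f(14,0)=429 f(14,2)=1001 f(14,4)=1001 f(14,6)=637 f(14,8)=273 f(14,10)=77 f(14,12)=13 f(14,14)=1
t=15: f(15,1)=1430 f(15,3)=2002 f(15,5)=1638 f(15,7)=910 f(15,9)=350 f(15,11)=90 f(15,13)=14 f(15,15)=1
t=16: f(16,0)=1430 f(16,2)=3432 f(16,4)=3640 f(16,6)=2548 f(16,8)=1260 f(16,10)=440 f(16,12)=104 f(16,14)=15 f(16,16)=1
t=17: f(17,1)=4862 f(17,3)=7072 f(17,5)=6188 f(17,7)=3808 f(17,9)=1700 f(17,11)=544 f(17,13)=119 f(17,15)=16 f(17,17)=1
t=18: f(18,0)=4862 f(18,2)=11934 f(18,4)=13260 f(18,6)=9996 f(18,8)=5508 f(18,10)=2244 f(18,12)=663 f(18,14)=135 f(18,16)=17 f(18,18)=1
t=19: f(19,1)=16796 f(19,3)=25194 f(19,5)=23256 f(19,7)=15504 f(19,9)=7752 f(19,11)=2907 f(19,13)=798 f(19,15)=152 f(19,17)=18 f(19,19)=1
t=20: f(20,0)=16796 f(20,2)=41990 f(20,4)=48450 f(20,6)=38760 f(20,8)=23256 f(20,10)=10659 f(20,12)=3705 f(20,14)=950 f(20,16)=170 f(20,18)=19 f(20,20)=1
t=21: f(21,1)=58786 f(21,3)=90440 f(21,5)=87210 f(21,7)=62016 f(21,9)=33915 f(21,11)=14364 f(21,13)=4655 f(21,15)=1120 f(21,17)=189 f(21,19)=20 f(21,21)=1
t=22: f(22,0)=58786 f(22,2)=149226 f(22,4)=177650 f(22,6)=149226 f(22,8)=95931 f(22,10)=48279 f(22,12)=19019 f(22,14)=5775 f(22,16)=1309 f(22,18)=209 f(22,20)=21 f(22,22)=1
t=23: f(23,1)=208012 f(23,3)=326876 f(23,5)=326876 f(23,7)=245157 f(23,9)=144210 f(23,11)=67298 f(23,13)=24794 f(23,15)=7084 f(23,17)=1518 f(23,19)=230 f(23,21)=22 f(23,23)=1
t=24: f(24,0)=208012 f(24,2)=534888 f(24,4)=653752 f(24,6)=572033 f(24,8)=389367 f(24,10)=211508 f(24,12)=92092 f(24,14)=31878 f(24,16)=8602 f(24,18)=1748 f(24,20)=252 f(24,22)=23 f(24,24)=1
Σ_s f(24,s) = 2704156
P = 2704156/16777216 = 676039/4194304

Answer: 676039/4194304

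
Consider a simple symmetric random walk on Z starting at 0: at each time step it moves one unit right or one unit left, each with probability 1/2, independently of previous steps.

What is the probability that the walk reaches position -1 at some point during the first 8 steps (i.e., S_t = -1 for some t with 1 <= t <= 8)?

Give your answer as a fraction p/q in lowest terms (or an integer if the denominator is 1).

Count via complement. Let g(t,s) = #length-t paths at position s with S_1..S_t all ≠ -1.
g(t,s) = g(t-1,s-1) + g(t-1,s+1) for s ≠ -1; g(t,-1) = 0.
t=0: g(0,0)=1
t=1: g(1,1)=1
t=2: g(2,0)=1 g(2,2)=1
t=3: g(3,1)=2 g(3,3)=1
t=4: g(4,0)=2 g(4,2)=3 g(4,4)=1
t=5: g(5,1)=5 g(5,3)=4 g(5,5)=1
t=6: g(6,0)=5 g(6,2)=9 g(6,4)=5 g(6,6)=1
t=7: g(7,1)=14 g(7,3)=14 g(7,5)=6 g(7,7)=1
t=8: g(8,0)=14 g(8,2)=28 g(8,4)=20 g(8,6)=7 g(8,8)=1
Paths never hitting -1: Σ_s g(8,s) = 70
Paths hitting -1: 2^8 - 70 = 186
P = 186/256 = 93/128

Answer: 93/128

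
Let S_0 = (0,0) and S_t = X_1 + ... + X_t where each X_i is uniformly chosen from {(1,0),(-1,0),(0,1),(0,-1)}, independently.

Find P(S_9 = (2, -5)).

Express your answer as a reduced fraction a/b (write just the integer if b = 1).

Answer: 189/65536

Derivation:
Let h be the number of horizontal steps (so 9-h are vertical). To end at (2,-5) need (h+2)/2 right-steps and ((9-h)-5)/2 up-steps.
Sum over h with 2 ≤ h ≤ 4, h ≡ 0 (mod 2), 9-h ≡ 1 (mod 2):
h=2: C(9,2)·C(2,2)·C(7,1) = 36·1·7 = 252
h=4: C(9,4)·C(4,3)·C(5,0) = 126·4·1 = 504
Total favorable: 756
Total paths: 4^9 = 262144
P = 756/262144 = 189/65536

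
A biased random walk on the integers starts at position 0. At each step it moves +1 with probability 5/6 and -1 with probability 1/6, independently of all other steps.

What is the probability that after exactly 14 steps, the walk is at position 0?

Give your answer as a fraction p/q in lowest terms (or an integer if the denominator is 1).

Answer: 11171875/3265173504

Derivation:
To be at 0 after 14 steps: need exactly 7 steps of +1 and 7 of -1.
Number of such sequences: C(14,7) = 3432
Each has probability (5/6)^7 · (1/6)^7 = 78125/78364164096
P = 3432 · 78125/78364164096 = 11171875/3265173504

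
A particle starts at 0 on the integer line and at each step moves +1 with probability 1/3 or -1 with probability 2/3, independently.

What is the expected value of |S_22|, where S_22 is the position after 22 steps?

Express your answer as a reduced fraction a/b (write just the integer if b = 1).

S_22 takes values m ≡ 0 (mod 2) with |m| ≤ 22; P(S_22=m) = C(22,(22+m)/2) · (1/3)^((22+m)/2) · (2/3)^((22-m)/2).
Distribution: P(S=-22)=4194304/31381059609, P(S=-20)=46137344/31381059609, P(S=-18)=80740352/10460353203, P(S=-16)=807403520/31381059609, P(S=-14)=1917583360/31381059609, P(S=-12)=383516672/3486784401, P(S=-10)=1629945856/10460353203, P(S=-8)=1862795264/10460353203, P(S=-6)=582123520/3486784401, P(S=-4)=4074864640/31381059609, P(S=-2)=2648662016/31381059609, P(S=0)=481574912/10460353203, P(S=2)=662165504/31381059609, P(S=4)=254679040/31381059609, P(S=6)=9095680/3486784401, P(S=8)=7276544/10460353203, P(S=10)=1591744/10460353203, P(S=12)=93632/3486784401, P(S=14)=117040/31381059609, P(S=16)=12320/31381059609, P(S=18)=308/10460353203, P(S=20)=44/31381059609, P(S=22)=1/31381059609
E[|S_22|] = Σ_m |m|·P(S_22=m) = 236264907934/31381059609

Answer: 236264907934/31381059609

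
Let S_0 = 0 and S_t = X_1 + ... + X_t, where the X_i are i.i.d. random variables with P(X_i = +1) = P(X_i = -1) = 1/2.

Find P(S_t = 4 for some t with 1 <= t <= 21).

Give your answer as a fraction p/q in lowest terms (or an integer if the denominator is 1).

Count via complement. Let g(t,s) = #length-t paths at position s with S_1..S_t all ≠ 4.
g(t,s) = g(t-1,s-1) + g(t-1,s+1) for s ≠ 4; g(t,4) = 0.
t=0: g(0,0)=1
t=1: g(1,-1)=1 g(1,1)=1
t=2: g(2,-2)=1 g(2,0)=2 g(2,2)=1
t=3: g(3,-3)=1 g(3,-1)=3 g(3,1)=3 g(3,3)=1
t=4: g(4,-4)=1 g(4,-2)=4 g(4,0)=6 g(4,2)=4
t=5: g(5,-5)=1 g(5,-3)=5 g(5,-1)=10 g(5,1)=10 g(5,3)=4
t=6: g(6,-6)=1 g(6,-4)=6 g(6,-2)=15 g(6,0)=20 g(6,2)=14
t=7: g(7,-7)=1 g(7,-5)=7 g(7,-3)=21 g(7,-1)=35 g(7,1)=34 g(7,3)=14
t=8: g(8,-8)=1 g(8,-6)=8 g(8,-4)=28 g(8,-2)=56 g(8,0)=69 g(8,2)=48
t=9: g(9,-9)=1 g(9,-7)=9 g(9,-5)=36 g(9,-3)=84 g(9,-1)=125 g(9,1)=117 g(9,3)=48
t=10: g(10,-10)=1 g(10,-8)=10 g(10,-6)=45 g(10,-4)=120 g(10,-2)=209 g(10,0)=242 g(10,2)=165
t=11: g(11,-11)=1 g(11,-9)=11 g(11,-7)=55 g(11,-5)=165 g(11,-3)=329 g(11,-1)=451 g(11,1)=407 g(11,3)=165
t=12: g(12,-12)=1 g(12,-10)=12 g(12,-8)=66 g(12,-6)=220 g(12,-4)=494 g(12,-2)=780 g(12,0)=858 g(12,2)=572
t=13: g(13,-13)=1 g(13,-11)=13 g(13,-9)=78 g(13,-7)=286 g(13,-5)=714 g(13,-3)=1274 g(13,-1)=1638 g(13,1)=1430 g(13,3)=572
t=14: g(14,-14)=1 g(14,-12)=14 g(14,-10)=91 g(14,-8)=364 g(14,-6)=1000 g(14,-4)=1988 g(14,-2)=2912 g(14,0)=3068 g(14,2)=2002
t=15: g(15,-15)=1 g(15,-13)=15 g(15,-11)=105 g(15,-9)=455 g(15,-7)=1364 g(15,-5)=2988 g(15,-3)=4900 g(15,-1)=5980 g(15,1)=5070 g(15,3)=2002
t=16: g(16,-16)=1 g(16,-14)=16 g(16,-12)=120 g(16,-10)=560 g(16,-8)=1819 g(16,-6)=4352 g(16,-4)=7888 g(16,-2)=10880 g(16,0)=11050 g(16,2)=7072
t=17: g(17,-17)=1 g(17,-15)=17 g(17,-13)=136 g(17,-11)=680 g(17,-9)=2379 g(17,-7)=6171 g(17,-5)=12240 g(17,-3)=18768 g(17,-1)=21930 g(17,1)=18122 g(17,3)=7072
t=18: g(18,-18)=1 g(18,-16)=18 g(18,-14)=153 g(18,-12)=816 g(18,-10)=3059 g(18,-8)=8550 g(18,-6)=18411 g(18,-4)=31008 g(18,-2)=40698 g(18,0)=40052 g(18,2)=25194
t=19: g(19,-19)=1 g(19,-17)=19 g(19,-15)=171 g(19,-13)=969 g(19,-11)=3875 g(19,-9)=11609 g(19,-7)=26961 g(19,-5)=49419 g(19,-3)=71706 g(19,-1)=80750 g(19,1)=65246 g(19,3)=25194
t=20: g(20,-20)=1 g(20,-18)=20 g(20,-16)=190 g(20,-14)=1140 g(20,-12)=4844 g(20,-10)=15484 g(20,-8)=38570 g(20,-6)=76380 g(20,-4)=121125 g(20,-2)=152456 g(20,0)=145996 g(20,2)=90440
t=21: g(21,-21)=1 g(21,-19)=21 g(21,-17)=210 g(21,-15)=1330 g(21,-13)=5984 g(21,-11)=20328 g(21,-9)=54054 g(21,-7)=114950 g(21,-5)=197505 g(21,-3)=273581 g(21,-1)=298452 g(21,1)=236436 g(21,3)=90440
Paths never hitting 4: Σ_s g(21,s) = 1293292
Paths hitting 4: 2^21 - 1293292 = 803860
P = 803860/2097152 = 200965/524288

Answer: 200965/524288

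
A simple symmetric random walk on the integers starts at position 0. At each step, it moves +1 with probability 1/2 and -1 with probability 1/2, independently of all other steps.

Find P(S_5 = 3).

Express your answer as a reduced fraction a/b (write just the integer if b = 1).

Answer: 5/32

Derivation:
To reach position 3 after 5 steps: need 4 steps of +1 and 1 of -1.
Favorable paths: C(5,4) = 5
Total paths: 2^5 = 32
P = 5/32 = 5/32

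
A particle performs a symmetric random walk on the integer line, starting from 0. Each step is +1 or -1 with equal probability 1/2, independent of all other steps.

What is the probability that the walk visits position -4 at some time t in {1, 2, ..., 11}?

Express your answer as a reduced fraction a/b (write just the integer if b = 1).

Count via complement. Let g(t,s) = #length-t paths at position s with S_1..S_t all ≠ -4.
g(t,s) = g(t-1,s-1) + g(t-1,s+1) for s ≠ -4; g(t,-4) = 0.
t=0: g(0,0)=1
t=1: g(1,-1)=1 g(1,1)=1
t=2: g(2,-2)=1 g(2,0)=2 g(2,2)=1
t=3: g(3,-3)=1 g(3,-1)=3 g(3,1)=3 g(3,3)=1
t=4: g(4,-2)=4 g(4,0)=6 g(4,2)=4 g(4,4)=1
t=5: g(5,-3)=4 g(5,-1)=10 g(5,1)=10 g(5,3)=5 g(5,5)=1
t=6: g(6,-2)=14 g(6,0)=20 g(6,2)=15 g(6,4)=6 g(6,6)=1
t=7: g(7,-3)=14 g(7,-1)=34 g(7,1)=35 g(7,3)=21 g(7,5)=7 g(7,7)=1
t=8: g(8,-2)=48 g(8,0)=69 g(8,2)=56 g(8,4)=28 g(8,6)=8 g(8,8)=1
t=9: g(9,-3)=48 g(9,-1)=117 g(9,1)=125 g(9,3)=84 g(9,5)=36 g(9,7)=9 g(9,9)=1
t=10: g(10,-2)=165 g(10,0)=242 g(10,2)=209 g(10,4)=120 g(10,6)=45 g(10,8)=10 g(10,10)=1
t=11: g(11,-3)=165 g(11,-1)=407 g(11,1)=451 g(11,3)=329 g(11,5)=165 g(11,7)=55 g(11,9)=11 g(11,11)=1
Paths never hitting -4: Σ_s g(11,s) = 1584
Paths hitting -4: 2^11 - 1584 = 464
P = 464/2048 = 29/128

Answer: 29/128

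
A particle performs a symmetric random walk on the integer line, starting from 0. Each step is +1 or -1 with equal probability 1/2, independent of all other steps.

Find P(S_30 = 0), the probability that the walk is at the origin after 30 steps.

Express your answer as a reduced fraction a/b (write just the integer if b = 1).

Answer: 9694845/67108864

Derivation:
To return to 0 after 30 steps: need exactly 15 steps of +1 and 15 of -1.
Favorable paths: C(30,15) = 155117520
Total paths: 2^30 = 1073741824
P = 155117520/1073741824 = 9694845/67108864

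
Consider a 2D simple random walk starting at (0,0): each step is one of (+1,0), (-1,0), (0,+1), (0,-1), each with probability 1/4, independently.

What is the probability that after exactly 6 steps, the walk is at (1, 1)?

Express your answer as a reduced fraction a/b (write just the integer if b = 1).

Let h be the number of horizontal steps (so 6-h are vertical). To end at (1,1) need (h+1)/2 right-steps and ((6-h)+1)/2 up-steps.
Sum over h with 1 ≤ h ≤ 5, h ≡ 1 (mod 2), 6-h ≡ 1 (mod 2):
h=1: C(6,1)·C(1,1)·C(5,3) = 6·1·10 = 60
h=3: C(6,3)·C(3,2)·C(3,2) = 20·3·3 = 180
h=5: C(6,5)·C(5,3)·C(1,1) = 6·10·1 = 60
Total favorable: 300
Total paths: 4^6 = 4096
P = 300/4096 = 75/1024

Answer: 75/1024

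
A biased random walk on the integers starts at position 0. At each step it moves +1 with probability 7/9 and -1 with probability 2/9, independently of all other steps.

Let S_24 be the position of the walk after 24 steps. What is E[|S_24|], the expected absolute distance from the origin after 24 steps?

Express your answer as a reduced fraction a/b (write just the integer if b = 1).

Answer: 354604324303065328447208/26588814358957503287787

Derivation:
S_24 takes values m ≡ 0 (mod 2) with |m| ≤ 24; P(S_24=m) = C(24,(24+m)/2) · (7/9)^((24+m)/2) · (2/9)^((24-m)/2).
Distribution: P(S=-24)=16777216/79766443076872509863361, P(S=-22)=469762048/26588814358957503287787, P(S=-20)=18907922432/26588814358957503287787, P(S=-18)=1455910027264/79766443076872509863361, P(S=-16)=8917448916992/26588814358957503287787, P(S=-14)=124844284837888/26588814358957503287787, P(S=-12)=4151072470859776/79766443076872509863361, P(S=-10)=4151072470859776/8862938119652501095929, P(S=-8)=30873601502019584/8862938119652501095929, P(S=-6)=1728921684113096704/79766443076872509863361, P(S=-4)=3025612947197919232/26588814358957503287787, P(S=-2)=13477730401154367488/26588814358957503287787, P(S=0)=153309183313130930176/79766443076872509863361, P(S=2)=165102197414141001728/26588814358957503287787, P(S=4)=454031042888887754752/26588814358957503287787, P(S=6)=3178217300222214283264/79766443076872509863361, P(S=8)=695235034423609374464/8862938119652501095929, P(S=10)=1145092997874180146176/8862938119652501095929, P(S=12)=14027389223958706790656/79766443076872509863361, P(S=14)=5167985503563734080768/26588814358957503287787, P(S=16)=4521987315618267320672/26588814358957503287787, P(S=18)=9043974631236534641344/79766443076872509863361, P(S=20)=1438814145878539602032/26588814358957503287787, P(S=22)=437899957441294661488/26588814358957503287787, P(S=24)=191581231380566414401/79766443076872509863361
E[|S_24|] = Σ_m |m|·P(S_24=m) = 354604324303065328447208/26588814358957503287787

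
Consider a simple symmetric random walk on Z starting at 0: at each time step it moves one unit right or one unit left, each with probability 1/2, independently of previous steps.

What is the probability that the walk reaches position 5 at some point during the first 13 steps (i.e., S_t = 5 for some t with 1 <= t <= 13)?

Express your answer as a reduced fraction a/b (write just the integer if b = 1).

Answer: 1471/8192

Derivation:
Count via complement. Let g(t,s) = #length-t paths at position s with S_1..S_t all ≠ 5.
g(t,s) = g(t-1,s-1) + g(t-1,s+1) for s ≠ 5; g(t,5) = 0.
t=0: g(0,0)=1
t=1: g(1,-1)=1 g(1,1)=1
t=2: g(2,-2)=1 g(2,0)=2 g(2,2)=1
t=3: g(3,-3)=1 g(3,-1)=3 g(3,1)=3 g(3,3)=1
t=4: g(4,-4)=1 g(4,-2)=4 g(4,0)=6 g(4,2)=4 g(4,4)=1
t=5: g(5,-5)=1 g(5,-3)=5 g(5,-1)=10 g(5,1)=10 g(5,3)=5
t=6: g(6,-6)=1 g(6,-4)=6 g(6,-2)=15 g(6,0)=20 g(6,2)=15 g(6,4)=5
t=7: g(7,-7)=1 g(7,-5)=7 g(7,-3)=21 g(7,-1)=35 g(7,1)=35 g(7,3)=20
t=8: g(8,-8)=1 g(8,-6)=8 g(8,-4)=28 g(8,-2)=56 g(8,0)=70 g(8,2)=55 g(8,4)=20
t=9: g(9,-9)=1 g(9,-7)=9 g(9,-5)=36 g(9,-3)=84 g(9,-1)=126 g(9,1)=125 g(9,3)=75
t=10: g(10,-10)=1 g(10,-8)=10 g(10,-6)=45 g(10,-4)=120 g(10,-2)=210 g(10,0)=251 g(10,2)=200 g(10,4)=75
t=11: g(11,-11)=1 g(11,-9)=11 g(11,-7)=55 g(11,-5)=165 g(11,-3)=330 g(11,-1)=461 g(11,1)=451 g(11,3)=275
t=12: g(12,-12)=1 g(12,-10)=12 g(12,-8)=66 g(12,-6)=220 g(12,-4)=495 g(12,-2)=791 g(12,0)=912 g(12,2)=726 g(12,4)=275
t=13: g(13,-13)=1 g(13,-11)=13 g(13,-9)=78 g(13,-7)=286 g(13,-5)=715 g(13,-3)=1286 g(13,-1)=1703 g(13,1)=1638 g(13,3)=1001
Paths never hitting 5: Σ_s g(13,s) = 6721
Paths hitting 5: 2^13 - 6721 = 1471
P = 1471/8192 = 1471/8192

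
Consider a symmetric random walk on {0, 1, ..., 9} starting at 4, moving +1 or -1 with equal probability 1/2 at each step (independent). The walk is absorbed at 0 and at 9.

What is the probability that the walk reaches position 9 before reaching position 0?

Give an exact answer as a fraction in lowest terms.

Answer: 4/9

Derivation:
Symmetric walk (p = 1/2): the harmonic-function argument gives P(hit 9 before 0 | start at 4) = a/N.
P = 4/9 = 4/9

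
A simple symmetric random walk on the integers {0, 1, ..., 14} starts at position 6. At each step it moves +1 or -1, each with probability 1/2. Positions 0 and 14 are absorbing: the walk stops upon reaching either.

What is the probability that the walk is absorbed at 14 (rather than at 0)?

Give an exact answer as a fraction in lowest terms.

Answer: 3/7

Derivation:
Symmetric walk (p = 1/2): the harmonic-function argument gives P(hit 14 before 0 | start at 6) = a/N.
P = 6/14 = 3/7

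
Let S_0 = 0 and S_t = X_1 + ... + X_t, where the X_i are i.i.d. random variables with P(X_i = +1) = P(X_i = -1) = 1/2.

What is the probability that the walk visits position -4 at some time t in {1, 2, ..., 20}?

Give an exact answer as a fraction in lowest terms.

Count via complement. Let g(t,s) = #length-t paths at position s with S_1..S_t all ≠ -4.
g(t,s) = g(t-1,s-1) + g(t-1,s+1) for s ≠ -4; g(t,-4) = 0.
t=0: g(0,0)=1
t=1: g(1,-1)=1 g(1,1)=1
t=2: g(2,-2)=1 g(2,0)=2 g(2,2)=1
t=3: g(3,-3)=1 g(3,-1)=3 g(3,1)=3 g(3,3)=1
t=4: g(4,-2)=4 g(4,0)=6 g(4,2)=4 g(4,4)=1
t=5: g(5,-3)=4 g(5,-1)=10 g(5,1)=10 g(5,3)=5 g(5,5)=1
t=6: g(6,-2)=14 g(6,0)=20 g(6,2)=15 g(6,4)=6 g(6,6)=1
t=7: g(7,-3)=14 g(7,-1)=34 g(7,1)=35 g(7,3)=21 g(7,5)=7 g(7,7)=1
t=8: g(8,-2)=48 g(8,0)=69 g(8,2)=56 g(8,4)=28 g(8,6)=8 g(8,8)=1
t=9: g(9,-3)=48 g(9,-1)=117 g(9,1)=125 g(9,3)=84 g(9,5)=36 g(9,7)=9 g(9,9)=1
t=10: g(10,-2)=165 g(10,0)=242 g(10,2)=209 g(10,4)=120 g(10,6)=45 g(10,8)=10 g(10,10)=1
t=11: g(11,-3)=165 g(11,-1)=407 g(11,1)=451 g(11,3)=329 g(11,5)=165 g(11,7)=55 g(11,9)=11 g(11,11)=1
t=12: g(12,-2)=572 g(12,0)=858 g(12,2)=780 g(12,4)=494 g(12,6)=220 g(12,8)=66 g(12,10)=12 g(12,12)=1
t=13: g(13,-3)=572 g(13,-1)=1430 g(13,1)=1638 g(13,3)=1274 g(13,5)=714 g(13,7)=286 g(13,9)=78 g(13,11)=13 g(13,13)=1
t=14: g(14,-2)=2002 g(14,0)=3068 g(14,2)=2912 g(14,4)=1988 g(14,6)=1000 g(14,8)=364 g(14,10)=91 g(14,12)=14 g(14,14)=1
t=15: g(15,-3)=2002 g(15,-1)=5070 g(15,1)=5980 g(15,3)=4900 g(15,5)=2988 g(15,7)=1364 g(15,9)=455 g(15,11)=105 g(15,13)=15 g(15,15)=1
t=16: g(16,-2)=7072 g(16,0)=11050 g(16,2)=10880 g(16,4)=7888 g(16,6)=4352 g(16,8)=1819 g(16,10)=560 g(16,12)=120 g(16,14)=16 g(16,16)=1
t=17: g(17,-3)=7072 g(17,-1)=18122 g(17,1)=21930 g(17,3)=18768 g(17,5)=12240 g(17,7)=6171 g(17,9)=2379 g(17,11)=680 g(17,13)=136 g(17,15)=17 g(17,17)=1
t=18: g(18,-2)=25194 g(18,0)=40052 g(18,2)=40698 g(18,4)=31008 g(18,6)=18411 g(18,8)=8550 g(18,10)=3059 g(18,12)=816 g(18,14)=153 g(18,16)=18 g(18,18)=1
t=19: g(19,-3)=25194 g(19,-1)=65246 g(19,1)=80750 g(19,3)=71706 g(19,5)=49419 g(19,7)=26961 g(19,9)=11609 g(19,11)=3875 g(19,13)=969 g(19,15)=171 g(19,17)=19 g(19,19)=1
t=20: g(20,-2)=90440 g(20,0)=145996 g(20,2)=152456 g(20,4)=121125 g(20,6)=76380 g(20,8)=38570 g(20,10)=15484 g(20,12)=4844 g(20,14)=1140 g(20,16)=190 g(20,18)=20 g(20,20)=1
Paths never hitting -4: Σ_s g(20,s) = 646646
Paths hitting -4: 2^20 - 646646 = 401930
P = 401930/1048576 = 200965/524288

Answer: 200965/524288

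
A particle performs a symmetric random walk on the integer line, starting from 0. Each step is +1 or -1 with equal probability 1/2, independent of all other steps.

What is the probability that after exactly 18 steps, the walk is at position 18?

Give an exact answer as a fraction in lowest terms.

Answer: 1/262144

Derivation:
To reach position 18 after 18 steps: need 18 steps of +1 and 0 of -1.
Favorable paths: C(18,18) = 1
Total paths: 2^18 = 262144
P = 1/262144 = 1/262144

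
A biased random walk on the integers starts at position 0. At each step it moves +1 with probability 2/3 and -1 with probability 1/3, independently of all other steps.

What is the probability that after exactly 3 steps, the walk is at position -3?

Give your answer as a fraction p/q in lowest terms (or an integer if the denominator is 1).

Answer: 1/27

Derivation:
To reach position -3 after 3 steps: need 0 steps of +1 and 3 steps of -1.
Number of such sequences: C(3,0) = 1
Each has probability (2/3)^0 · (1/3)^3 = 1/27
P = 1 · 1/27 = 1/27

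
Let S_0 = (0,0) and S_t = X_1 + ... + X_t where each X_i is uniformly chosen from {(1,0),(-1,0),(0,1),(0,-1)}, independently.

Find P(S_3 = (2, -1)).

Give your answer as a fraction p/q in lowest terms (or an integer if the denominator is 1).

Answer: 3/64

Derivation:
Let h be the number of horizontal steps (so 3-h are vertical). To end at (2,-1) need (h+2)/2 right-steps and ((3-h)-1)/2 up-steps.
Sum over h with 2 ≤ h ≤ 2, h ≡ 0 (mod 2), 3-h ≡ 1 (mod 2):
h=2: C(3,2)·C(2,2)·C(1,0) = 3·1·1 = 3
Total favorable: 3
Total paths: 4^3 = 64
P = 3/64 = 3/64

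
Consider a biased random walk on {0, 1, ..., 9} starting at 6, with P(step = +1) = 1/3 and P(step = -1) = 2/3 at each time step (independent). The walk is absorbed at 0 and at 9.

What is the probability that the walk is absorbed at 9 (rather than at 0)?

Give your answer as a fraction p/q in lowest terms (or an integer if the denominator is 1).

Answer: 9/73

Derivation:
Biased walk: p = 1/3, q = 2/3, r = q/p = 2
Gambler's ruin: P(hit 9 before 0 | start at 6) = (1 - r^a)/(1 - r^N)
r^6 = 64; r^9 = 512
P = (1 - 64) / (1 - 512) = -63 / -511 = 9/73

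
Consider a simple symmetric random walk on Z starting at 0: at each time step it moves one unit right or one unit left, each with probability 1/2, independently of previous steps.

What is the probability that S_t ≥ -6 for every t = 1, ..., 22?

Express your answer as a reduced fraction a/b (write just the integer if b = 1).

Let f(t,s) = #length-t paths at position s with S_1..S_t all ≥ -6.
f(t,s) = f(t-1,s-1) + f(t-1,s+1) for s ≥ -6; f(t,s) = 0 for s < -6.
t=0: f(0,0)=1
t=1: f(1,-1)=1 f(1,1)=1
t=2: f(2,-2)=1 f(2,0)=2 f(2,2)=1
t=3: f(3,-3)=1 f(3,-1)=3 f(3,1)=3 f(3,3)=1
t=4: f(4,-4)=1 f(4,-2)=4 f(4,0)=6 f(4,2)=4 f(4,4)=1
t=5: f(5,-5)=1 f(5,-3)=5 f(5,-1)=10 f(5,1)=10 f(5,3)=5 f(5,5)=1
t=6: f(6,-6)=1 f(6,-4)=6 f(6,-2)=15 f(6,0)=20 f(6,2)=15 f(6,4)=6 f(6,6)=1
t=7: f(7,-5)=7 f(7,-3)=21 f(7,-1)=35 f(7,1)=35 f(7,3)=21 f(7,5)=7 f(7,7)=1
t=8: f(8,-6)=7 f(8,-4)=28 f(8,-2)=56 f(8,0)=70 f(8,2)=56 f(8,4)=28 f(8,6)=8 f(8,8)=1
t=9: f(9,-5)=35 f(9,-3)=84 f(9,-1)=126 f(9,1)=126 f(9,3)=84 f(9,5)=36 f(9,7)=9 f(9,9)=1
t=10: f(10,-6)=35 f(10,-4)=119 f(10,-2)=210 f(10,0)=252 f(10,2)=210 f(10,4)=120 f(10,6)=45 f(10,8)=10 f(10,10)=1
t=11: f(11,-5)=154 f(11,-3)=329 f(11,-1)=462 f(11,1)=462 f(11,3)=330 f(11,5)=165 f(11,7)=55 f(11,9)=11 f(11,11)=1
t=12: f(12,-6)=154 f(12,-4)=483 f(12,-2)=791 f(12,0)=924 f(12,2)=792 f(12,4)=495 f(12,6)=220 f(12,8)=66 f(12,10)=12 f(12,12)=1
t=13: f(13,-5)=637 f(13,-3)=1274 f(13,-1)=1715 f(13,1)=1716 f(13,3)=1287 f(13,5)=715 f(13,7)=286 f(13,9)=78 f(13,11)=13 f(13,13)=1
t=14: f(14,-6)=637 f(14,-4)=1911 f(14,-2)=2989 f(14,0)=3431 f(14,2)=3003 f(14,4)=2002 f(14,6)=1001 f(14,8)=364 f(14,10)=91 f(14,12)=14 f(14,14)=1
t=15: f(15,-5)=2548 f(15,-3)=4900 f(15,-1)=6420 f(15,1)=6434 f(15,3)=5005 f(15,5)=3003 f(15,7)=1365 f(15,9)=455 f(15,11)=105 f(15,13)=15 f(15,15)=1
t=16: f(16,-6)=2548 f(16,-4)=7448 f(16,-2)=11320 f(16,0)=12854 f(16,2)=11439 f(16,4)=8008 f(16,6)=4368 f(16,8)=1820 f(16,10)=560 f(16,12)=120 f(16,14)=16 f(16,16)=1
t=17: f(17,-5)=9996 f(17,-3)=18768 f(17,-1)=24174 f(17,1)=24293 f(17,3)=19447 f(17,5)=12376 f(17,7)=6188 f(17,9)=2380 f(17,11)=680 f(17,13)=136 f(17,15)=17 f(17,17)=1
t=18: f(18,-6)=9996 f(18,-4)=28764 f(18,-2)=42942 f(18,0)=48467 f(18,2)=43740 f(18,4)=31823 f(18,6)=18564 f(18,8)=8568 f(18,10)=3060 f(18,12)=816 f(18,14)=153 f(18,16)=18 f(18,18)=1
t=19: f(19,-5)=38760 f(19,-3)=71706 f(19,-1)=91409 f(19,1)=92207 f(19,3)=75563 f(19,5)=50387 f(19,7)=27132 f(19,9)=11628 f(19,11)=3876 f(19,13)=969 f(19,15)=171 f(19,17)=19 f(19,19)=1
t=20: f(20,-6)=38760 f(20,-4)=110466 f(20,-2)=163115 f(20,0)=183616 f(20,2)=167770 f(20,4)=125950 f(20,6)=77519 f(20,8)=38760 f(20,10)=15504 f(20,12)=4845 f(20,14)=1140 f(20,16)=190 f(20,18)=20 f(20,20)=1
t=21: f(21,-5)=149226 f(21,-3)=273581 f(21,-1)=346731 f(21,1)=351386 f(21,3)=293720 f(21,5)=203469 f(21,7)=116279 f(21,9)=54264 f(21,11)=20349 f(21,13)=5985 f(21,15)=1330 f(21,17)=210 f(21,19)=21 f(21,21)=1
t=22: f(22,-6)=149226 f(22,-4)=422807 f(22,-2)=620312 f(22,0)=698117 f(22,2)=645106 f(22,4)=497189 f(22,6)=319748 f(22,8)=170543 f(22,10)=74613 f(22,12)=26334 f(22,14)=7315 f(22,16)=1540 f(22,18)=231 f(22,20)=22 f(22,22)=1
Σ_s f(22,s) = 3633104
P = 3633104/4194304 = 227069/262144

Answer: 227069/262144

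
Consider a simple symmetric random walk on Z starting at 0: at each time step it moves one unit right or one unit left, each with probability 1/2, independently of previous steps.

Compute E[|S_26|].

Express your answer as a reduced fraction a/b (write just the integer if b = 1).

S_26 takes values m ≡ 0 (mod 2) with |m| ≤ 26; P(S_26=m) = C(26,(26+m)/2)/2^26.
Total paths: 2^26 = 67108864
Distribution: P(S=-26)=1/67108864, P(S=-24)=26/67108864, P(S=-22)=325/67108864, P(S=-20)=2600/67108864, P(S=-18)=14950/67108864, P(S=-16)=65780/67108864, P(S=-14)=230230/67108864, P(S=-12)=657800/67108864, P(S=-10)=1562275/67108864, P(S=-8)=3124550/67108864, P(S=-6)=5311735/67108864, P(S=-4)=7726160/67108864, P(S=-2)=9657700/67108864, P(S=0)=10400600/67108864, P(S=2)=9657700/67108864, P(S=4)=7726160/67108864, P(S=6)=5311735/67108864, P(S=8)=3124550/67108864, P(S=10)=1562275/67108864, P(S=12)=657800/67108864, P(S=14)=230230/67108864, P(S=16)=65780/67108864, P(S=18)=14950/67108864, P(S=20)=2600/67108864, P(S=22)=325/67108864, P(S=24)=26/67108864, P(S=26)=1/67108864
E[|S_26|] = Σ_m |m|·P(S_26=m) = 270415600/67108864 = 16900975/4194304

Answer: 16900975/4194304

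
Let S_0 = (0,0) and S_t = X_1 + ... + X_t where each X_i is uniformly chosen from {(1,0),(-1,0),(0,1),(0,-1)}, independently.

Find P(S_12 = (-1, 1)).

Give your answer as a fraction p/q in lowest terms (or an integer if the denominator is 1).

Answer: 22869/524288

Derivation:
Let h be the number of horizontal steps (so 12-h are vertical). To end at (-1,1) need (h-1)/2 right-steps and ((12-h)+1)/2 up-steps.
Sum over h with 1 ≤ h ≤ 11, h ≡ 1 (mod 2), 12-h ≡ 1 (mod 2):
h=1: C(12,1)·C(1,0)·C(11,6) = 12·1·462 = 5544
h=3: C(12,3)·C(3,1)·C(9,5) = 220·3·126 = 83160
h=5: C(12,5)·C(5,2)·C(7,4) = 792·10·35 = 277200
h=7: C(12,7)·C(7,3)·C(5,3) = 792·35·10 = 277200
h=9: C(12,9)·C(9,4)·C(3,2) = 220·126·3 = 83160
h=11: C(12,11)·C(11,5)·C(1,1) = 12·462·1 = 5544
Total favorable: 731808
Total paths: 4^12 = 16777216
P = 731808/16777216 = 22869/524288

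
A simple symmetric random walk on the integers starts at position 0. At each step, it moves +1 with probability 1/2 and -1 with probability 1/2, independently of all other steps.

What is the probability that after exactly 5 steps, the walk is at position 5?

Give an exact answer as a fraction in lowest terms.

To reach position 5 after 5 steps: need 5 steps of +1 and 0 of -1.
Favorable paths: C(5,5) = 1
Total paths: 2^5 = 32
P = 1/32 = 1/32

Answer: 1/32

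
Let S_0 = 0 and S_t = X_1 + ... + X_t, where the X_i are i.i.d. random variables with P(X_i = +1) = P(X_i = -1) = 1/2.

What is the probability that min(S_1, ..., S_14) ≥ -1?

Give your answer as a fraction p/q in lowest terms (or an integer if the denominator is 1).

Answer: 6435/16384

Derivation:
Let f(t,s) = #length-t paths at position s with S_1..S_t all ≥ -1.
f(t,s) = f(t-1,s-1) + f(t-1,s+1) for s ≥ -1; f(t,s) = 0 for s < -1.
t=0: f(0,0)=1
t=1: f(1,-1)=1 f(1,1)=1
t=2: f(2,0)=2 f(2,2)=1
t=3: f(3,-1)=2 f(3,1)=3 f(3,3)=1
t=4: f(4,0)=5 f(4,2)=4 f(4,4)=1
t=5: f(5,-1)=5 f(5,1)=9 f(5,3)=5 f(5,5)=1
t=6: f(6,0)=14 f(6,2)=14 f(6,4)=6 f(6,6)=1
t=7: f(7,-1)=14 f(7,1)=28 f(7,3)=20 f(7,5)=7 f(7,7)=1
t=8: f(8,0)=42 f(8,2)=48 f(8,4)=27 f(8,6)=8 f(8,8)=1
t=9: f(9,-1)=42 f(9,1)=90 f(9,3)=75 f(9,5)=35 f(9,7)=9 f(9,9)=1
t=10: f(10,0)=132 f(10,2)=165 f(10,4)=110 f(10,6)=44 f(10,8)=10 f(10,10)=1
t=11: f(11,-1)=132 f(11,1)=297 f(11,3)=275 f(11,5)=154 f(11,7)=54 f(11,9)=11 f(11,11)=1
t=12: f(12,0)=429 f(12,2)=572 f(12,4)=429 f(12,6)=208 f(12,8)=65 f(12,10)=12 f(12,12)=1
t=13: f(13,-1)=429 f(13,1)=1001 f(13,3)=1001 f(13,5)=637 f(13,7)=273 f(13,9)=77 f(13,11)=13 f(13,13)=1
t=14: f(14,0)=1430 f(14,2)=2002 f(14,4)=1638 f(14,6)=910 f(14,8)=350 f(14,10)=90 f(14,12)=14 f(14,14)=1
Σ_s f(14,s) = 6435
P = 6435/16384 = 6435/16384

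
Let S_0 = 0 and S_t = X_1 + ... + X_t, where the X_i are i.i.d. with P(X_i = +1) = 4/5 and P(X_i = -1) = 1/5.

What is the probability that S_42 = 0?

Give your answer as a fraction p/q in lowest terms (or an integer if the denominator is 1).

Answer: 473456633351019379556352/45474735088646411895751953125

Derivation:
To be at 0 after 42 steps: need exactly 21 steps of +1 and 21 of -1.
Number of such sequences: C(42,21) = 538257874440
Each has probability (4/5)^21 · (1/5)^21 = 4398046511104/227373675443232059478759765625
P = 538257874440 · 4398046511104/227373675443232059478759765625 = 473456633351019379556352/45474735088646411895751953125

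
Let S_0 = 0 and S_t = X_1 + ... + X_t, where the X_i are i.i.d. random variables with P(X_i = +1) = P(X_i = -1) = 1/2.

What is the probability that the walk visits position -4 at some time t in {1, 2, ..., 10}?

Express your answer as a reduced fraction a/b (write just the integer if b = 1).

Answer: 29/128

Derivation:
Count via complement. Let g(t,s) = #length-t paths at position s with S_1..S_t all ≠ -4.
g(t,s) = g(t-1,s-1) + g(t-1,s+1) for s ≠ -4; g(t,-4) = 0.
t=0: g(0,0)=1
t=1: g(1,-1)=1 g(1,1)=1
t=2: g(2,-2)=1 g(2,0)=2 g(2,2)=1
t=3: g(3,-3)=1 g(3,-1)=3 g(3,1)=3 g(3,3)=1
t=4: g(4,-2)=4 g(4,0)=6 g(4,2)=4 g(4,4)=1
t=5: g(5,-3)=4 g(5,-1)=10 g(5,1)=10 g(5,3)=5 g(5,5)=1
t=6: g(6,-2)=14 g(6,0)=20 g(6,2)=15 g(6,4)=6 g(6,6)=1
t=7: g(7,-3)=14 g(7,-1)=34 g(7,1)=35 g(7,3)=21 g(7,5)=7 g(7,7)=1
t=8: g(8,-2)=48 g(8,0)=69 g(8,2)=56 g(8,4)=28 g(8,6)=8 g(8,8)=1
t=9: g(9,-3)=48 g(9,-1)=117 g(9,1)=125 g(9,3)=84 g(9,5)=36 g(9,7)=9 g(9,9)=1
t=10: g(10,-2)=165 g(10,0)=242 g(10,2)=209 g(10,4)=120 g(10,6)=45 g(10,8)=10 g(10,10)=1
Paths never hitting -4: Σ_s g(10,s) = 792
Paths hitting -4: 2^10 - 792 = 232
P = 232/1024 = 29/128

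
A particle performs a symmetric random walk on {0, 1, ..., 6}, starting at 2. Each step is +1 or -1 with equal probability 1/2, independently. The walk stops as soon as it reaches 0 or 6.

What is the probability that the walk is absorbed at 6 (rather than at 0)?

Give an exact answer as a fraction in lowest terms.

Symmetric walk (p = 1/2): the harmonic-function argument gives P(hit 6 before 0 | start at 2) = a/N.
P = 2/6 = 1/3

Answer: 1/3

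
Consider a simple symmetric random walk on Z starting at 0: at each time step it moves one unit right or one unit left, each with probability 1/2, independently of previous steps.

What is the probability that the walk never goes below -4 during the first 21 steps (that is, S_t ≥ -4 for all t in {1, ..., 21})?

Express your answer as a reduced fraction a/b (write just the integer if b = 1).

Let f(t,s) = #length-t paths at position s with S_1..S_t all ≥ -4.
f(t,s) = f(t-1,s-1) + f(t-1,s+1) for s ≥ -4; f(t,s) = 0 for s < -4.
t=0: f(0,0)=1
t=1: f(1,-1)=1 f(1,1)=1
t=2: f(2,-2)=1 f(2,0)=2 f(2,2)=1
t=3: f(3,-3)=1 f(3,-1)=3 f(3,1)=3 f(3,3)=1
t=4: f(4,-4)=1 f(4,-2)=4 f(4,0)=6 f(4,2)=4 f(4,4)=1
t=5: f(5,-3)=5 f(5,-1)=10 f(5,1)=10 f(5,3)=5 f(5,5)=1
t=6: f(6,-4)=5 f(6,-2)=15 f(6,0)=20 f(6,2)=15 f(6,4)=6 f(6,6)=1
t=7: f(7,-3)=20 f(7,-1)=35 f(7,1)=35 f(7,3)=21 f(7,5)=7 f(7,7)=1
t=8: f(8,-4)=20 f(8,-2)=55 f(8,0)=70 f(8,2)=56 f(8,4)=28 f(8,6)=8 f(8,8)=1
t=9: f(9,-3)=75 f(9,-1)=125 f(9,1)=126 f(9,3)=84 f(9,5)=36 f(9,7)=9 f(9,9)=1
t=10: f(10,-4)=75 f(10,-2)=200 f(10,0)=251 f(10,2)=210 f(10,4)=120 f(10,6)=45 f(10,8)=10 f(10,10)=1
t=11: f(11,-3)=275 f(11,-1)=451 f(11,1)=461 f(11,3)=330 f(11,5)=165 f(11,7)=55 f(11,9)=11 f(11,11)=1
t=12: f(12,-4)=275 f(12,-2)=726 f(12,0)=912 f(12,2)=791 f(12,4)=495 f(12,6)=220 f(12,8)=66 f(12,10)=12 f(12,12)=1
t=13: f(13,-3)=1001 f(13,-1)=1638 f(13,1)=1703 f(13,3)=1286 f(13,5)=715 f(13,7)=286 f(13,9)=78 f(13,11)=13 f(13,13)=1
t=14: f(14,-4)=1001 f(14,-2)=2639 f(14,0)=3341 f(14,2)=2989 f(14,4)=2001 f(14,6)=1001 f(14,8)=364 f(14,10)=91 f(14,12)=14 f(14,14)=1
t=15: f(15,-3)=3640 f(15,-1)=5980 f(15,1)=6330 f(15,3)=4990 f(15,5)=3002 f(15,7)=1365 f(15,9)=455 f(15,11)=105 f(15,13)=15 f(15,15)=1
t=16: f(16,-4)=3640 f(16,-2)=9620 f(16,0)=12310 f(16,2)=11320 f(16,4)=7992 f(16,6)=4367 f(16,8)=1820 f(16,10)=560 f(16,12)=120 f(16,14)=16 f(16,16)=1
t=17: f(17,-3)=13260 f(17,-1)=21930 f(17,1)=23630 f(17,3)=19312 f(17,5)=12359 f(17,7)=6187 f(17,9)=2380 f(17,11)=680 f(17,13)=136 f(17,15)=17 f(17,17)=1
t=18: f(18,-4)=13260 f(18,-2)=35190 f(18,0)=45560 f(18,2)=42942 f(18,4)=31671 f(18,6)=18546 f(18,8)=8567 f(18,10)=3060 f(18,12)=816 f(18,14)=153 f(18,16)=18 f(18,18)=1
t=19: f(19,-3)=48450 f(19,-1)=80750 f(19,1)=88502 f(19,3)=74613 f(19,5)=50217 f(19,7)=27113 f(19,9)=11627 f(19,11)=3876 f(19,13)=969 f(19,15)=171 f(19,17)=19 f(19,19)=1
t=20: f(20,-4)=48450 f(20,-2)=129200 f(20,0)=169252 f(20,2)=163115 f(20,4)=124830 f(20,6)=77330 f(20,8)=38740 f(20,10)=15503 f(20,12)=4845 f(20,14)=1140 f(20,16)=190 f(20,18)=20 f(20,20)=1
t=21: f(21,-3)=177650 f(21,-1)=298452 f(21,1)=332367 f(21,3)=287945 f(21,5)=202160 f(21,7)=116070 f(21,9)=54243 f(21,11)=20348 f(21,13)=5985 f(21,15)=1330 f(21,17)=210 f(21,19)=21 f(21,21)=1
Σ_s f(21,s) = 1496782
P = 1496782/2097152 = 748391/1048576

Answer: 748391/1048576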